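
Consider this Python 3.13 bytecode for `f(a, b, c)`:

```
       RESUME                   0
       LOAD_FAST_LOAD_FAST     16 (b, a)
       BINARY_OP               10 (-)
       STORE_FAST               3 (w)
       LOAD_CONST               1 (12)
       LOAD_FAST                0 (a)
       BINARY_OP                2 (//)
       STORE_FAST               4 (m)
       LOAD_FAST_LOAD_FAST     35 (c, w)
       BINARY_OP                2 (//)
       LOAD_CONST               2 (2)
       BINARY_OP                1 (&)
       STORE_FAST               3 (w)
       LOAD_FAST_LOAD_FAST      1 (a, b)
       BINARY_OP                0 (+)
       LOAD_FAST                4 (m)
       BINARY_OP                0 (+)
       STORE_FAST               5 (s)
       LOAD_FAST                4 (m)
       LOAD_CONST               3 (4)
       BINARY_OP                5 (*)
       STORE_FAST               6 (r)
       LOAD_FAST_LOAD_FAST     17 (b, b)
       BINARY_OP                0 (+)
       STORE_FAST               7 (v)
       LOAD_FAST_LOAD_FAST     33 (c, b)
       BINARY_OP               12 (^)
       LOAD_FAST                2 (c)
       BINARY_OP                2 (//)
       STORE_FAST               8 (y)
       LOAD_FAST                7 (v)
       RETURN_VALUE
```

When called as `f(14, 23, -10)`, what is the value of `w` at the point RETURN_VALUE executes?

LOAD_FAST_LOAD_FAST b,a → push 23,14. Stack: [23, 14]
BINARY_OP - → 23 - 14 = 9. Stack: [9]
STORE_FAST w → w=9. Stack: []
LOAD_CONST → push 12. Stack: [12]
LOAD_FAST a → push 14. Stack: [12, 14]
BINARY_OP // → 12 // 14 = 0. Stack: [0]
STORE_FAST m → m=0. Stack: []
LOAD_FAST_LOAD_FAST c,w → push -10,9. Stack: [-10, 9]
BINARY_OP // → -10 // 9 = -2. Stack: [-2]
LOAD_CONST → push 2. Stack: [-2, 2]
BINARY_OP & → -2 & 2 = 2. Stack: [2]
STORE_FAST w → w=2. Stack: []
LOAD_FAST_LOAD_FAST a,b → push 14,23. Stack: [14, 23]
BINARY_OP + → 14 + 23 = 37. Stack: [37]
LOAD_FAST m → push 0. Stack: [37, 0]
BINARY_OP + → 37 + 0 = 37. Stack: [37]
STORE_FAST s → s=37. Stack: []
LOAD_FAST m → push 0. Stack: [0]
LOAD_CONST → push 4. Stack: [0, 4]
BINARY_OP * → 0 * 4 = 0. Stack: [0]
STORE_FAST r → r=0. Stack: []
LOAD_FAST_LOAD_FAST b,b → push 23,23. Stack: [23, 23]
BINARY_OP + → 23 + 23 = 46. Stack: [46]
STORE_FAST v → v=46. Stack: []
LOAD_FAST_LOAD_FAST c,b → push -10,23. Stack: [-10, 23]
BINARY_OP ^ → -10 ^ 23 = -31. Stack: [-31]
LOAD_FAST c → push -10. Stack: [-31, -10]
BINARY_OP // → -31 // -10 = 3. Stack: [3]
STORE_FAST y → y=3. Stack: []
LOAD_FAST v → push 46. Stack: [46]
RETURN_VALUE → return 46.

2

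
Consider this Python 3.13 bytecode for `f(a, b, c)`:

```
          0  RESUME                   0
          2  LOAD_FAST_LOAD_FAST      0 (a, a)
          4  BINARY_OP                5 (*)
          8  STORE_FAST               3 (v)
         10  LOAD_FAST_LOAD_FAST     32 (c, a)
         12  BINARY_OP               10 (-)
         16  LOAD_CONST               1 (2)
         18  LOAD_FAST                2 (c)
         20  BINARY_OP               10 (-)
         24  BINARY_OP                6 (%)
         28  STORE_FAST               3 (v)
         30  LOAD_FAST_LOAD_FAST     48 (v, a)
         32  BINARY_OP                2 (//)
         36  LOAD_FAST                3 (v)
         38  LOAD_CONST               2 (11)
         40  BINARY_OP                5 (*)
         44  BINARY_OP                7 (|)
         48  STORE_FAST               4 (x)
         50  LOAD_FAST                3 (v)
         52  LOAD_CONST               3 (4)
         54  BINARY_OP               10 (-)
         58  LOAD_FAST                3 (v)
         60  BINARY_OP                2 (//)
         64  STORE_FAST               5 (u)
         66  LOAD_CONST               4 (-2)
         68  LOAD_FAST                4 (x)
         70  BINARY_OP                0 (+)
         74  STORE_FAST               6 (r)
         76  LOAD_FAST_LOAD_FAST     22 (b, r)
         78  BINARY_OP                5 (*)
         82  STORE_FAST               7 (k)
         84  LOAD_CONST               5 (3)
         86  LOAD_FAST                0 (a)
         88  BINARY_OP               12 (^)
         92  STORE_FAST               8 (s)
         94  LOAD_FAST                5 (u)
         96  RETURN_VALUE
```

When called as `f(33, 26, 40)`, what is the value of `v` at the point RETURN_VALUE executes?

-31

LOAD_FAST_LOAD_FAST a,a → push 33,33. Stack: [33, 33]
BINARY_OP * → 33 * 33 = 1089. Stack: [1089]
STORE_FAST v → v=1089. Stack: []
LOAD_FAST_LOAD_FAST c,a → push 40,33. Stack: [40, 33]
BINARY_OP - → 40 - 33 = 7. Stack: [7]
LOAD_CONST → push 2. Stack: [7, 2]
LOAD_FAST c → push 40. Stack: [7, 2, 40]
BINARY_OP - → 2 - 40 = -38. Stack: [7, -38]
BINARY_OP % → 7 % -38 = -31. Stack: [-31]
STORE_FAST v → v=-31. Stack: []
LOAD_FAST_LOAD_FAST v,a → push -31,33. Stack: [-31, 33]
BINARY_OP // → -31 // 33 = -1. Stack: [-1]
LOAD_FAST v → push -31. Stack: [-1, -31]
LOAD_CONST → push 11. Stack: [-1, -31, 11]
BINARY_OP * → -31 * 11 = -341. Stack: [-1, -341]
BINARY_OP | → -1 | -341 = -1. Stack: [-1]
STORE_FAST x → x=-1. Stack: []
LOAD_FAST v → push -31. Stack: [-31]
LOAD_CONST → push 4. Stack: [-31, 4]
BINARY_OP - → -31 - 4 = -35. Stack: [-35]
LOAD_FAST v → push -31. Stack: [-35, -31]
BINARY_OP // → -35 // -31 = 1. Stack: [1]
STORE_FAST u → u=1. Stack: []
LOAD_CONST → push -2. Stack: [-2]
LOAD_FAST x → push -1. Stack: [-2, -1]
BINARY_OP + → -2 + -1 = -3. Stack: [-3]
STORE_FAST r → r=-3. Stack: []
LOAD_FAST_LOAD_FAST b,r → push 26,-3. Stack: [26, -3]
BINARY_OP * → 26 * -3 = -78. Stack: [-78]
STORE_FAST k → k=-78. Stack: []
LOAD_CONST → push 3. Stack: [3]
LOAD_FAST a → push 33. Stack: [3, 33]
BINARY_OP ^ → 3 ^ 33 = 34. Stack: [34]
STORE_FAST s → s=34. Stack: []
LOAD_FAST u → push 1. Stack: [1]
RETURN_VALUE → return 1.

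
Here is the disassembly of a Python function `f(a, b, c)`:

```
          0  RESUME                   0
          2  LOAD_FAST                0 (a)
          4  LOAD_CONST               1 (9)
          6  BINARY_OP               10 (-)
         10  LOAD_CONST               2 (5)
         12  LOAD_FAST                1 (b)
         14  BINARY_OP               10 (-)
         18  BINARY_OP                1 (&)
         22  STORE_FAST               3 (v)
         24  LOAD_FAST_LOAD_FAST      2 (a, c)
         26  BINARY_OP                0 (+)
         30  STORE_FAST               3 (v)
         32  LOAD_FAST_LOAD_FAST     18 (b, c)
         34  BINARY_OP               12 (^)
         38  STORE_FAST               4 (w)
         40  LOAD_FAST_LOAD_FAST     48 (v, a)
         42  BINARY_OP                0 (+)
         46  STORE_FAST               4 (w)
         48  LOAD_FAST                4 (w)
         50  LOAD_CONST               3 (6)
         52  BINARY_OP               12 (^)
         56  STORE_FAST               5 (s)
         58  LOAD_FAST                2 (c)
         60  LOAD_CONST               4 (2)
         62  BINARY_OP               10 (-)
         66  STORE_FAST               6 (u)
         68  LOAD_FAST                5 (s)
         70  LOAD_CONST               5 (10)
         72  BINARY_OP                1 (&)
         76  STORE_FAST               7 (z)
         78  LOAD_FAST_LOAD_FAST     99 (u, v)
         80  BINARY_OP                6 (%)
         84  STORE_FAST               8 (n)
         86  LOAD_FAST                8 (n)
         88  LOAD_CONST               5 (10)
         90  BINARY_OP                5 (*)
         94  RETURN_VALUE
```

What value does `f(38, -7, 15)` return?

LOAD_FAST a → push 38. Stack: [38]
LOAD_CONST → push 9. Stack: [38, 9]
BINARY_OP - → 38 - 9 = 29. Stack: [29]
LOAD_CONST → push 5. Stack: [29, 5]
LOAD_FAST b → push -7. Stack: [29, 5, -7]
BINARY_OP - → 5 - -7 = 12. Stack: [29, 12]
BINARY_OP & → 29 & 12 = 12. Stack: [12]
STORE_FAST v → v=12. Stack: []
LOAD_FAST_LOAD_FAST a,c → push 38,15. Stack: [38, 15]
BINARY_OP + → 38 + 15 = 53. Stack: [53]
STORE_FAST v → v=53. Stack: []
LOAD_FAST_LOAD_FAST b,c → push -7,15. Stack: [-7, 15]
BINARY_OP ^ → -7 ^ 15 = -10. Stack: [-10]
STORE_FAST w → w=-10. Stack: []
LOAD_FAST_LOAD_FAST v,a → push 53,38. Stack: [53, 38]
BINARY_OP + → 53 + 38 = 91. Stack: [91]
STORE_FAST w → w=91. Stack: []
LOAD_FAST w → push 91. Stack: [91]
LOAD_CONST → push 6. Stack: [91, 6]
BINARY_OP ^ → 91 ^ 6 = 93. Stack: [93]
STORE_FAST s → s=93. Stack: []
LOAD_FAST c → push 15. Stack: [15]
LOAD_CONST → push 2. Stack: [15, 2]
BINARY_OP - → 15 - 2 = 13. Stack: [13]
STORE_FAST u → u=13. Stack: []
LOAD_FAST s → push 93. Stack: [93]
LOAD_CONST → push 10. Stack: [93, 10]
BINARY_OP & → 93 & 10 = 8. Stack: [8]
STORE_FAST z → z=8. Stack: []
LOAD_FAST_LOAD_FAST u,v → push 13,53. Stack: [13, 53]
BINARY_OP % → 13 % 53 = 13. Stack: [13]
STORE_FAST n → n=13. Stack: []
LOAD_FAST n → push 13. Stack: [13]
LOAD_CONST → push 10. Stack: [13, 10]
BINARY_OP * → 13 * 10 = 130. Stack: [130]
RETURN_VALUE → return 130.

130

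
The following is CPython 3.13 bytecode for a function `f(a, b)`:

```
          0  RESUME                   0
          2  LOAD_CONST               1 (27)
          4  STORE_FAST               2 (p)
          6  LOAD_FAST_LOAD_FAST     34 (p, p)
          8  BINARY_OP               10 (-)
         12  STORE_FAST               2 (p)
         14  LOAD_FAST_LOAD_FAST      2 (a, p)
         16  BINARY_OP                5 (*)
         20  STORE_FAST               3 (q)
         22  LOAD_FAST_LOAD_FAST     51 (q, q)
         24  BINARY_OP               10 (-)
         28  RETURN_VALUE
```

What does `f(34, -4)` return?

0

LOAD_CONST → push 27. Stack: [27]
STORE_FAST p → p=27. Stack: []
LOAD_FAST_LOAD_FAST p,p → push 27,27. Stack: [27, 27]
BINARY_OP - → 27 - 27 = 0. Stack: [0]
STORE_FAST p → p=0. Stack: []
LOAD_FAST_LOAD_FAST a,p → push 34,0. Stack: [34, 0]
BINARY_OP * → 34 * 0 = 0. Stack: [0]
STORE_FAST q → q=0. Stack: []
LOAD_FAST_LOAD_FAST q,q → push 0,0. Stack: [0, 0]
BINARY_OP - → 0 - 0 = 0. Stack: [0]
RETURN_VALUE → return 0.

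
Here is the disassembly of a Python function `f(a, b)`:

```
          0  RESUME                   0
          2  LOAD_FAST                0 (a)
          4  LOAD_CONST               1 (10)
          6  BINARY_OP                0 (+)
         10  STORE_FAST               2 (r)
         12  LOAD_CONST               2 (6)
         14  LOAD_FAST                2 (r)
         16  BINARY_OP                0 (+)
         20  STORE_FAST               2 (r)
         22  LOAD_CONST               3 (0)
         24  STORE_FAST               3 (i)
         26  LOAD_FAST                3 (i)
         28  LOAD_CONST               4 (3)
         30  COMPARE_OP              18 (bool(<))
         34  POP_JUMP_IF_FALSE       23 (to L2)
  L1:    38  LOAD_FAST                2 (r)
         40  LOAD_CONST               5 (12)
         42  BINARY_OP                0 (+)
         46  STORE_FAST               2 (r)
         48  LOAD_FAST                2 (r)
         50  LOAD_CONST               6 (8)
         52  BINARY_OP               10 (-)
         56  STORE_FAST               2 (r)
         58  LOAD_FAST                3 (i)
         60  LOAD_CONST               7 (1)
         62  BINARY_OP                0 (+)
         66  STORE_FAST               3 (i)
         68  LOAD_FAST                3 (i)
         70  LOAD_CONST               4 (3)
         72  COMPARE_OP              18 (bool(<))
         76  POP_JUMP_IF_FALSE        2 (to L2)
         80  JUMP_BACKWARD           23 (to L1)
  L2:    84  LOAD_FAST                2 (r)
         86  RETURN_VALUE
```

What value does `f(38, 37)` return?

LOAD_FAST a → push 38. Stack: [38]
LOAD_CONST → push 10. Stack: [38, 10]
BINARY_OP + → 38 + 10 = 48. Stack: [48]
STORE_FAST r → r=48. Stack: []
LOAD_CONST → push 6. Stack: [6]
LOAD_FAST r → push 48. Stack: [6, 48]
BINARY_OP + → 6 + 48 = 54. Stack: [54]
STORE_FAST r → r=54. Stack: []
LOAD_CONST → push 0. Stack: [0]
STORE_FAST i → i=0. Stack: []
LOAD_FAST i → push 0. Stack: [0]
LOAD_CONST → push 3. Stack: [0, 3]
COMPARE_OP bool(<) → 0 vs 3 = True. Stack: [True]
POP_JUMP_IF_FALSE → pop True; no jump. Stack: []
LOAD_FAST r → push 54. Stack: [54]
LOAD_CONST → push 12. Stack: [54, 12]
BINARY_OP + → 54 + 12 = 66. Stack: [66]
STORE_FAST r → r=66. Stack: []
LOAD_FAST r → push 66. Stack: [66]
LOAD_CONST → push 8. Stack: [66, 8]
BINARY_OP - → 66 - 8 = 58. Stack: [58]
STORE_FAST r → r=58. Stack: []
LOAD_FAST i → push 0. Stack: [0]
LOAD_CONST → push 1. Stack: [0, 1]
BINARY_OP + → 0 + 1 = 1. Stack: [1]
STORE_FAST i → i=1. Stack: []
LOAD_FAST i → push 1. Stack: [1]
LOAD_CONST → push 3. Stack: [1, 3]
COMPARE_OP bool(<) → 1 vs 3 = True. Stack: [True]
POP_JUMP_IF_FALSE → pop True; no jump. Stack: []
LOAD_FAST r → push 58. Stack: [58]
LOAD_CONST → push 12. Stack: [58, 12]
BINARY_OP + → 58 + 12 = 70. Stack: [70]
STORE_FAST r → r=70. Stack: []
LOAD_FAST r → push 70. Stack: [70]
LOAD_CONST → push 8. Stack: [70, 8]
BINARY_OP - → 70 - 8 = 62. Stack: [62]
STORE_FAST r → r=62. Stack: []
LOAD_FAST i → push 1. Stack: [1]
LOAD_CONST → push 1. Stack: [1, 1]
BINARY_OP + → 1 + 1 = 2. Stack: [2]
STORE_FAST i → i=2. Stack: []
LOAD_FAST i → push 2. Stack: [2]
LOAD_CONST → push 3. Stack: [2, 3]
COMPARE_OP bool(<) → 2 vs 3 = True. Stack: [True]
POP_JUMP_IF_FALSE → pop True; no jump. Stack: []
LOAD_FAST r → push 62. Stack: [62]
LOAD_CONST → push 12. Stack: [62, 12]
BINARY_OP + → 62 + 12 = 74. Stack: [74]
STORE_FAST r → r=74. Stack: []
LOAD_FAST r → push 74. Stack: [74]
LOAD_CONST → push 8. Stack: [74, 8]
BINARY_OP - → 74 - 8 = 66. Stack: [66]
STORE_FAST r → r=66. Stack: []
LOAD_FAST i → push 2. Stack: [2]
LOAD_CONST → push 1. Stack: [2, 1]
BINARY_OP + → 2 + 1 = 3. Stack: [3]
STORE_FAST i → i=3. Stack: []
LOAD_FAST i → push 3. Stack: [3]
LOAD_CONST → push 3. Stack: [3, 3]
COMPARE_OP bool(<) → 3 vs 3 = False. Stack: [False]
POP_JUMP_IF_FALSE → pop False; jump. Stack: []
LOAD_FAST r → push 66. Stack: [66]
RETURN_VALUE → return 66.

66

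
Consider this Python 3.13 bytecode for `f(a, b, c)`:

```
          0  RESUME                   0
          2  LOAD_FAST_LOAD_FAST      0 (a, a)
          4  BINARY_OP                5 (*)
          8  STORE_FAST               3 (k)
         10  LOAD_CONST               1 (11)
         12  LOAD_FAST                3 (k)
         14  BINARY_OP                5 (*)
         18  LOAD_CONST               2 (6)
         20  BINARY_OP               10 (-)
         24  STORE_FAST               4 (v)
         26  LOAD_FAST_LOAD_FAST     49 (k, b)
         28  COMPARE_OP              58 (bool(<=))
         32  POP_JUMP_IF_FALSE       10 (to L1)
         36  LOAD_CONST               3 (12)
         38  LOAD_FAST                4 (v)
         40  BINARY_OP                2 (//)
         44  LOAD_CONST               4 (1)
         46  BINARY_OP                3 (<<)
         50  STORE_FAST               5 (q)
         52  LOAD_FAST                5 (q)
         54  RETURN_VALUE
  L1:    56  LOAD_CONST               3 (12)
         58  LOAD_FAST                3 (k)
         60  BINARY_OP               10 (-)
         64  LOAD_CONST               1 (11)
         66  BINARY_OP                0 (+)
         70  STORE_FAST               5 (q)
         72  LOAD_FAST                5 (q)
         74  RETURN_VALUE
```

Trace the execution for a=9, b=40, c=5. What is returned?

-58

LOAD_FAST_LOAD_FAST a,a → push 9,9. Stack: [9, 9]
BINARY_OP * → 9 * 9 = 81. Stack: [81]
STORE_FAST k → k=81. Stack: []
LOAD_CONST → push 11. Stack: [11]
LOAD_FAST k → push 81. Stack: [11, 81]
BINARY_OP * → 11 * 81 = 891. Stack: [891]
LOAD_CONST → push 6. Stack: [891, 6]
BINARY_OP - → 891 - 6 = 885. Stack: [885]
STORE_FAST v → v=885. Stack: []
LOAD_FAST_LOAD_FAST k,b → push 81,40. Stack: [81, 40]
COMPARE_OP bool(<=) → 81 vs 40 = False. Stack: [False]
POP_JUMP_IF_FALSE → pop False; jump. Stack: []
LOAD_CONST → push 12. Stack: [12]
LOAD_FAST k → push 81. Stack: [12, 81]
BINARY_OP - → 12 - 81 = -69. Stack: [-69]
LOAD_CONST → push 11. Stack: [-69, 11]
BINARY_OP + → -69 + 11 = -58. Stack: [-58]
STORE_FAST q → q=-58. Stack: []
LOAD_FAST q → push -58. Stack: [-58]
RETURN_VALUE → return -58.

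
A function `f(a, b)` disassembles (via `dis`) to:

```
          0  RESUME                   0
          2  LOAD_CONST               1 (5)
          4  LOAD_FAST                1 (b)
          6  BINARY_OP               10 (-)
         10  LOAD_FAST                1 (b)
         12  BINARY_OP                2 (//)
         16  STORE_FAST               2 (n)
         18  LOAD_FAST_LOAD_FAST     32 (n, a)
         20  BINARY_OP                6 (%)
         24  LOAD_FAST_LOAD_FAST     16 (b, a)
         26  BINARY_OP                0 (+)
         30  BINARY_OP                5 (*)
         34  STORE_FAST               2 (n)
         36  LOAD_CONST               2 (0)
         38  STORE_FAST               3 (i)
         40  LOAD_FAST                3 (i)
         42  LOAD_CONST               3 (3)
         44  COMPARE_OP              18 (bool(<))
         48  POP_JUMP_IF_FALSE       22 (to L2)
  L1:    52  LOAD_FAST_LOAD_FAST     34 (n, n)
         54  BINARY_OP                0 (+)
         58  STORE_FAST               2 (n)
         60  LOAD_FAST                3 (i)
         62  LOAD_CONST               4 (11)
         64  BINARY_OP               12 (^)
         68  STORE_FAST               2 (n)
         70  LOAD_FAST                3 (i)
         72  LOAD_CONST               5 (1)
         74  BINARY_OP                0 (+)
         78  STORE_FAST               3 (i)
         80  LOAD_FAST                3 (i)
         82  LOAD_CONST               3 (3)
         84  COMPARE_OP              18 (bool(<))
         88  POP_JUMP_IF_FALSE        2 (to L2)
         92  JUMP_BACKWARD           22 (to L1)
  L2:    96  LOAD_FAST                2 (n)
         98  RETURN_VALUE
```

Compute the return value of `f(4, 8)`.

9

LOAD_CONST → push 5. Stack: [5]
LOAD_FAST b → push 8. Stack: [5, 8]
BINARY_OP - → 5 - 8 = -3. Stack: [-3]
LOAD_FAST b → push 8. Stack: [-3, 8]
BINARY_OP // → -3 // 8 = -1. Stack: [-1]
STORE_FAST n → n=-1. Stack: []
LOAD_FAST_LOAD_FAST n,a → push -1,4. Stack: [-1, 4]
BINARY_OP % → -1 % 4 = 3. Stack: [3]
LOAD_FAST_LOAD_FAST b,a → push 8,4. Stack: [3, 8, 4]
BINARY_OP + → 8 + 4 = 12. Stack: [3, 12]
BINARY_OP * → 3 * 12 = 36. Stack: [36]
STORE_FAST n → n=36. Stack: []
LOAD_CONST → push 0. Stack: [0]
STORE_FAST i → i=0. Stack: []
LOAD_FAST i → push 0. Stack: [0]
LOAD_CONST → push 3. Stack: [0, 3]
COMPARE_OP bool(<) → 0 vs 3 = True. Stack: [True]
POP_JUMP_IF_FALSE → pop True; no jump. Stack: []
LOAD_FAST_LOAD_FAST n,n → push 36,36. Stack: [36, 36]
BINARY_OP + → 36 + 36 = 72. Stack: [72]
STORE_FAST n → n=72. Stack: []
LOAD_FAST i → push 0. Stack: [0]
LOAD_CONST → push 11. Stack: [0, 11]
BINARY_OP ^ → 0 ^ 11 = 11. Stack: [11]
STORE_FAST n → n=11. Stack: []
LOAD_FAST i → push 0. Stack: [0]
LOAD_CONST → push 1. Stack: [0, 1]
BINARY_OP + → 0 + 1 = 1. Stack: [1]
STORE_FAST i → i=1. Stack: []
LOAD_FAST i → push 1. Stack: [1]
LOAD_CONST → push 3. Stack: [1, 3]
COMPARE_OP bool(<) → 1 vs 3 = True. Stack: [True]
POP_JUMP_IF_FALSE → pop True; no jump. Stack: []
LOAD_FAST_LOAD_FAST n,n → push 11,11. Stack: [11, 11]
BINARY_OP + → 11 + 11 = 22. Stack: [22]
STORE_FAST n → n=22. Stack: []
LOAD_FAST i → push 1. Stack: [1]
LOAD_CONST → push 11. Stack: [1, 11]
BINARY_OP ^ → 1 ^ 11 = 10. Stack: [10]
STORE_FAST n → n=10. Stack: []
LOAD_FAST i → push 1. Stack: [1]
LOAD_CONST → push 1. Stack: [1, 1]
BINARY_OP + → 1 + 1 = 2. Stack: [2]
STORE_FAST i → i=2. Stack: []
LOAD_FAST i → push 2. Stack: [2]
LOAD_CONST → push 3. Stack: [2, 3]
COMPARE_OP bool(<) → 2 vs 3 = True. Stack: [True]
POP_JUMP_IF_FALSE → pop True; no jump. Stack: []
LOAD_FAST_LOAD_FAST n,n → push 10,10. Stack: [10, 10]
BINARY_OP + → 10 + 10 = 20. Stack: [20]
STORE_FAST n → n=20. Stack: []
LOAD_FAST i → push 2. Stack: [2]
LOAD_CONST → push 11. Stack: [2, 11]
BINARY_OP ^ → 2 ^ 11 = 9. Stack: [9]
STORE_FAST n → n=9. Stack: []
LOAD_FAST i → push 2. Stack: [2]
LOAD_CONST → push 1. Stack: [2, 1]
BINARY_OP + → 2 + 1 = 3. Stack: [3]
STORE_FAST i → i=3. Stack: []
LOAD_FAST i → push 3. Stack: [3]
LOAD_CONST → push 3. Stack: [3, 3]
COMPARE_OP bool(<) → 3 vs 3 = False. Stack: [False]
POP_JUMP_IF_FALSE → pop False; jump. Stack: []
LOAD_FAST n → push 9. Stack: [9]
RETURN_VALUE → return 9.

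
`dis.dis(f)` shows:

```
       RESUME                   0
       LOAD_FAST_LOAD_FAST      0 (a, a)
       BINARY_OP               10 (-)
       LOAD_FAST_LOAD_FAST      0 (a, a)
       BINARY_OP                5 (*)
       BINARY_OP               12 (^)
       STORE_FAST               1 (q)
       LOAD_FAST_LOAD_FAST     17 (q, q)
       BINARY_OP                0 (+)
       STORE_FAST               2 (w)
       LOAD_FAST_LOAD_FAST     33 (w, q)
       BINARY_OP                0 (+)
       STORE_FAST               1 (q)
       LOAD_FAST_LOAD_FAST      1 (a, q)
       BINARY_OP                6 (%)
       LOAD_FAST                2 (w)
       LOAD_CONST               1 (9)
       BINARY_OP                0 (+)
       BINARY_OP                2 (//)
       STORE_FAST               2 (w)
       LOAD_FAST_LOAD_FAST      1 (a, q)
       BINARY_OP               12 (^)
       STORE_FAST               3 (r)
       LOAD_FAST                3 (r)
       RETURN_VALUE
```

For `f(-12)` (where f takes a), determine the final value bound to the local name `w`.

LOAD_FAST_LOAD_FAST a,a → push -12,-12. Stack: [-12, -12]
BINARY_OP - → -12 - -12 = 0. Stack: [0]
LOAD_FAST_LOAD_FAST a,a → push -12,-12. Stack: [0, -12, -12]
BINARY_OP * → -12 * -12 = 144. Stack: [0, 144]
BINARY_OP ^ → 0 ^ 144 = 144. Stack: [144]
STORE_FAST q → q=144. Stack: []
LOAD_FAST_LOAD_FAST q,q → push 144,144. Stack: [144, 144]
BINARY_OP + → 144 + 144 = 288. Stack: [288]
STORE_FAST w → w=288. Stack: []
LOAD_FAST_LOAD_FAST w,q → push 288,144. Stack: [288, 144]
BINARY_OP + → 288 + 144 = 432. Stack: [432]
STORE_FAST q → q=432. Stack: []
LOAD_FAST_LOAD_FAST a,q → push -12,432. Stack: [-12, 432]
BINARY_OP % → -12 % 432 = 420. Stack: [420]
LOAD_FAST w → push 288. Stack: [420, 288]
LOAD_CONST → push 9. Stack: [420, 288, 9]
BINARY_OP + → 288 + 9 = 297. Stack: [420, 297]
BINARY_OP // → 420 // 297 = 1. Stack: [1]
STORE_FAST w → w=1. Stack: []
LOAD_FAST_LOAD_FAST a,q → push -12,432. Stack: [-12, 432]
BINARY_OP ^ → -12 ^ 432 = -444. Stack: [-444]
STORE_FAST r → r=-444. Stack: []
LOAD_FAST r → push -444. Stack: [-444]
RETURN_VALUE → return -444.

1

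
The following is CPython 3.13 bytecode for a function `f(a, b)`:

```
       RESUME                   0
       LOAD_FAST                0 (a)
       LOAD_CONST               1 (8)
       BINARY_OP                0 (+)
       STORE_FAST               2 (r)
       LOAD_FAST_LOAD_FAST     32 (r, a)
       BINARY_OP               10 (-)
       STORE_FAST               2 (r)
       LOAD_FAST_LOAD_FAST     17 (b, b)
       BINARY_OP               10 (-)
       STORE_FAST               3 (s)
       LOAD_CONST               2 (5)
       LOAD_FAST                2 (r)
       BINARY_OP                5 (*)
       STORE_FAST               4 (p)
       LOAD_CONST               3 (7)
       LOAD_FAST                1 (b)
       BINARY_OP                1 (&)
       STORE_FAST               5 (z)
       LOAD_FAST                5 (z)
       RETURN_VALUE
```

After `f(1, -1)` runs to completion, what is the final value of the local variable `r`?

LOAD_FAST a → push 1. Stack: [1]
LOAD_CONST → push 8. Stack: [1, 8]
BINARY_OP + → 1 + 8 = 9. Stack: [9]
STORE_FAST r → r=9. Stack: []
LOAD_FAST_LOAD_FAST r,a → push 9,1. Stack: [9, 1]
BINARY_OP - → 9 - 1 = 8. Stack: [8]
STORE_FAST r → r=8. Stack: []
LOAD_FAST_LOAD_FAST b,b → push -1,-1. Stack: [-1, -1]
BINARY_OP - → -1 - -1 = 0. Stack: [0]
STORE_FAST s → s=0. Stack: []
LOAD_CONST → push 5. Stack: [5]
LOAD_FAST r → push 8. Stack: [5, 8]
BINARY_OP * → 5 * 8 = 40. Stack: [40]
STORE_FAST p → p=40. Stack: []
LOAD_CONST → push 7. Stack: [7]
LOAD_FAST b → push -1. Stack: [7, -1]
BINARY_OP & → 7 & -1 = 7. Stack: [7]
STORE_FAST z → z=7. Stack: []
LOAD_FAST z → push 7. Stack: [7]
RETURN_VALUE → return 7.

8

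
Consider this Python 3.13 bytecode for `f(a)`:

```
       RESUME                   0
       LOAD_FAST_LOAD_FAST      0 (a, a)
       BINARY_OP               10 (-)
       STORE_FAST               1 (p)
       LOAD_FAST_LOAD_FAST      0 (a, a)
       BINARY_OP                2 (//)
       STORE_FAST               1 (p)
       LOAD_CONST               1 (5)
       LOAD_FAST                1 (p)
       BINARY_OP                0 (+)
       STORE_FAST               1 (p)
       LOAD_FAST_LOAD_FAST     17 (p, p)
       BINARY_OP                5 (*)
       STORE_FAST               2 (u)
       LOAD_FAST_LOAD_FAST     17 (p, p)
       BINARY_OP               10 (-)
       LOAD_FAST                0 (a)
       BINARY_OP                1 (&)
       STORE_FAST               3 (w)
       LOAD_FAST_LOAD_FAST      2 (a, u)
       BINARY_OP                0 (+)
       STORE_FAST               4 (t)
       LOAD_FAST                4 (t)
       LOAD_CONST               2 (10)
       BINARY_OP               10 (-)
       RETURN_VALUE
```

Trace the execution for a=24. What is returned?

LOAD_FAST_LOAD_FAST a,a → push 24,24. Stack: [24, 24]
BINARY_OP - → 24 - 24 = 0. Stack: [0]
STORE_FAST p → p=0. Stack: []
LOAD_FAST_LOAD_FAST a,a → push 24,24. Stack: [24, 24]
BINARY_OP // → 24 // 24 = 1. Stack: [1]
STORE_FAST p → p=1. Stack: []
LOAD_CONST → push 5. Stack: [5]
LOAD_FAST p → push 1. Stack: [5, 1]
BINARY_OP + → 5 + 1 = 6. Stack: [6]
STORE_FAST p → p=6. Stack: []
LOAD_FAST_LOAD_FAST p,p → push 6,6. Stack: [6, 6]
BINARY_OP * → 6 * 6 = 36. Stack: [36]
STORE_FAST u → u=36. Stack: []
LOAD_FAST_LOAD_FAST p,p → push 6,6. Stack: [6, 6]
BINARY_OP - → 6 - 6 = 0. Stack: [0]
LOAD_FAST a → push 24. Stack: [0, 24]
BINARY_OP & → 0 & 24 = 0. Stack: [0]
STORE_FAST w → w=0. Stack: []
LOAD_FAST_LOAD_FAST a,u → push 24,36. Stack: [24, 36]
BINARY_OP + → 24 + 36 = 60. Stack: [60]
STORE_FAST t → t=60. Stack: []
LOAD_FAST t → push 60. Stack: [60]
LOAD_CONST → push 10. Stack: [60, 10]
BINARY_OP - → 60 - 10 = 50. Stack: [50]
RETURN_VALUE → return 50.

50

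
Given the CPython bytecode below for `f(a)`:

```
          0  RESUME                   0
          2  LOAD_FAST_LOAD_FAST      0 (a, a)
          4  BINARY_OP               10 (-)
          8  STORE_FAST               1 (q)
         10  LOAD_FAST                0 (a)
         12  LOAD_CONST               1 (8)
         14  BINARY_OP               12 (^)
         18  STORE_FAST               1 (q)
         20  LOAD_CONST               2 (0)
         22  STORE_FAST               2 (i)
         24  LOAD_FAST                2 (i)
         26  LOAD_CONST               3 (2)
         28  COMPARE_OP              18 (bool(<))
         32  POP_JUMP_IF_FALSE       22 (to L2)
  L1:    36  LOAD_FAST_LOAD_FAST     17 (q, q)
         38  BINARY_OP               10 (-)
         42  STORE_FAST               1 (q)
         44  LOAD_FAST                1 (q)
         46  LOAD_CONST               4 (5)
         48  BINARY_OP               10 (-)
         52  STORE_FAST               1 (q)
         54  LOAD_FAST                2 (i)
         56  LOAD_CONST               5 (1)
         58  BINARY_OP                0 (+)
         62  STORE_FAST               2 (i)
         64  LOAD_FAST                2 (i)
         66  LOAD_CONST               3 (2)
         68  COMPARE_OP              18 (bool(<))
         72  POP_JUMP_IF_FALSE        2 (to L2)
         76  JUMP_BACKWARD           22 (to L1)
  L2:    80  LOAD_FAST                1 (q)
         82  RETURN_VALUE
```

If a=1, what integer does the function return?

LOAD_FAST_LOAD_FAST a,a → push 1,1. Stack: [1, 1]
BINARY_OP - → 1 - 1 = 0. Stack: [0]
STORE_FAST q → q=0. Stack: []
LOAD_FAST a → push 1. Stack: [1]
LOAD_CONST → push 8. Stack: [1, 8]
BINARY_OP ^ → 1 ^ 8 = 9. Stack: [9]
STORE_FAST q → q=9. Stack: []
LOAD_CONST → push 0. Stack: [0]
STORE_FAST i → i=0. Stack: []
LOAD_FAST i → push 0. Stack: [0]
LOAD_CONST → push 2. Stack: [0, 2]
COMPARE_OP bool(<) → 0 vs 2 = True. Stack: [True]
POP_JUMP_IF_FALSE → pop True; no jump. Stack: []
LOAD_FAST_LOAD_FAST q,q → push 9,9. Stack: [9, 9]
BINARY_OP - → 9 - 9 = 0. Stack: [0]
STORE_FAST q → q=0. Stack: []
LOAD_FAST q → push 0. Stack: [0]
LOAD_CONST → push 5. Stack: [0, 5]
BINARY_OP - → 0 - 5 = -5. Stack: [-5]
STORE_FAST q → q=-5. Stack: []
LOAD_FAST i → push 0. Stack: [0]
LOAD_CONST → push 1. Stack: [0, 1]
BINARY_OP + → 0 + 1 = 1. Stack: [1]
STORE_FAST i → i=1. Stack: []
LOAD_FAST i → push 1. Stack: [1]
LOAD_CONST → push 2. Stack: [1, 2]
COMPARE_OP bool(<) → 1 vs 2 = True. Stack: [True]
POP_JUMP_IF_FALSE → pop True; no jump. Stack: []
LOAD_FAST_LOAD_FAST q,q → push -5,-5. Stack: [-5, -5]
BINARY_OP - → -5 - -5 = 0. Stack: [0]
STORE_FAST q → q=0. Stack: []
LOAD_FAST q → push 0. Stack: [0]
LOAD_CONST → push 5. Stack: [0, 5]
BINARY_OP - → 0 - 5 = -5. Stack: [-5]
STORE_FAST q → q=-5. Stack: []
LOAD_FAST i → push 1. Stack: [1]
LOAD_CONST → push 1. Stack: [1, 1]
BINARY_OP + → 1 + 1 = 2. Stack: [2]
STORE_FAST i → i=2. Stack: []
LOAD_FAST i → push 2. Stack: [2]
LOAD_CONST → push 2. Stack: [2, 2]
COMPARE_OP bool(<) → 2 vs 2 = False. Stack: [False]
POP_JUMP_IF_FALSE → pop False; jump. Stack: []
LOAD_FAST q → push -5. Stack: [-5]
RETURN_VALUE → return -5.

-5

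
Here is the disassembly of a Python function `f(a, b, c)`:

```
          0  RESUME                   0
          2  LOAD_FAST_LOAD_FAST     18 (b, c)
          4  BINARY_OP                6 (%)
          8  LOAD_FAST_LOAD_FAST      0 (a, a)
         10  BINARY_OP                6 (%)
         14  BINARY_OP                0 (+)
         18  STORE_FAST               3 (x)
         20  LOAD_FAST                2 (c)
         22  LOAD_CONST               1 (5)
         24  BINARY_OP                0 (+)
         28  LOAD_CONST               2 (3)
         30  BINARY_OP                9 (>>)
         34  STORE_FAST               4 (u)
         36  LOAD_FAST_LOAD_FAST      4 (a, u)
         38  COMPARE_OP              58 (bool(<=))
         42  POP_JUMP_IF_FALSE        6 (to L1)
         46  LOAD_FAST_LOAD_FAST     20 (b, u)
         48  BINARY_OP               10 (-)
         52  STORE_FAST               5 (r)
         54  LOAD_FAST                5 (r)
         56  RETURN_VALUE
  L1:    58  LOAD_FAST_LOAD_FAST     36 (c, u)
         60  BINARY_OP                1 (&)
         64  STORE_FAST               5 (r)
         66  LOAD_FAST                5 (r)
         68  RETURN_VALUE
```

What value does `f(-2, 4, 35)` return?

LOAD_FAST_LOAD_FAST b,c → push 4,35. Stack: [4, 35]
BINARY_OP % → 4 % 35 = 4. Stack: [4]
LOAD_FAST_LOAD_FAST a,a → push -2,-2. Stack: [4, -2, -2]
BINARY_OP % → -2 % -2 = 0. Stack: [4, 0]
BINARY_OP + → 4 + 0 = 4. Stack: [4]
STORE_FAST x → x=4. Stack: []
LOAD_FAST c → push 35. Stack: [35]
LOAD_CONST → push 5. Stack: [35, 5]
BINARY_OP + → 35 + 5 = 40. Stack: [40]
LOAD_CONST → push 3. Stack: [40, 3]
BINARY_OP >> → 40 >> 3 = 5. Stack: [5]
STORE_FAST u → u=5. Stack: []
LOAD_FAST_LOAD_FAST a,u → push -2,5. Stack: [-2, 5]
COMPARE_OP bool(<=) → -2 vs 5 = True. Stack: [True]
POP_JUMP_IF_FALSE → pop True; no jump. Stack: []
LOAD_FAST_LOAD_FAST b,u → push 4,5. Stack: [4, 5]
BINARY_OP - → 4 - 5 = -1. Stack: [-1]
STORE_FAST r → r=-1. Stack: []
LOAD_FAST r → push -1. Stack: [-1]
RETURN_VALUE → return -1.

-1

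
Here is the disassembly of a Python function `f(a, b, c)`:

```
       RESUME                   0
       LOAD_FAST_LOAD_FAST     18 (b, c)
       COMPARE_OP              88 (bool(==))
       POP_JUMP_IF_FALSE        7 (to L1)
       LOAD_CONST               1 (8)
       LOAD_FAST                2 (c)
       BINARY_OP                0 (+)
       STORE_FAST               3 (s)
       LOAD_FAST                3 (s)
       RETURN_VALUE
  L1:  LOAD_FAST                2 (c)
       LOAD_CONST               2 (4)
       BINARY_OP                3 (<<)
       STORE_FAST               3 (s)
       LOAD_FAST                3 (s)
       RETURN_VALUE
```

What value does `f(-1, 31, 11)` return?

LOAD_FAST_LOAD_FAST b,c → push 31,11. Stack: [31, 11]
COMPARE_OP bool(==) → 31 vs 11 = False. Stack: [False]
POP_JUMP_IF_FALSE → pop False; jump. Stack: []
LOAD_FAST c → push 11. Stack: [11]
LOAD_CONST → push 4. Stack: [11, 4]
BINARY_OP << → 11 << 4 = 176. Stack: [176]
STORE_FAST s → s=176. Stack: []
LOAD_FAST s → push 176. Stack: [176]
RETURN_VALUE → return 176.

176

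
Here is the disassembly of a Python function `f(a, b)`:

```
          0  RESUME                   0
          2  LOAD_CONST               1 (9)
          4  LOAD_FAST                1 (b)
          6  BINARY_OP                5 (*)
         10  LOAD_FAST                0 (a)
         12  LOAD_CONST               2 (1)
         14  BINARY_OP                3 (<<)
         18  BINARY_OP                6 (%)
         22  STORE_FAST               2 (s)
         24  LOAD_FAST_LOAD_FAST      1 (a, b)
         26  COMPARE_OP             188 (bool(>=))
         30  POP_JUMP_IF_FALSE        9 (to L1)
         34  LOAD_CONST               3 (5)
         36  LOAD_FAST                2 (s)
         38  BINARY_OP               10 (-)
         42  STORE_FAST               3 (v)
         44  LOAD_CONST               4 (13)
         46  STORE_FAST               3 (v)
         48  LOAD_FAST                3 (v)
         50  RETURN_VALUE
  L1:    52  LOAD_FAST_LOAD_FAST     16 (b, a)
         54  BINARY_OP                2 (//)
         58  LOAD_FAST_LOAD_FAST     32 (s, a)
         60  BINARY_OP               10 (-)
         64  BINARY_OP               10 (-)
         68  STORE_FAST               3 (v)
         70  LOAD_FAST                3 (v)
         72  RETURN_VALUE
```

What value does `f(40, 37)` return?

LOAD_CONST → push 9. Stack: [9]
LOAD_FAST b → push 37. Stack: [9, 37]
BINARY_OP * → 9 * 37 = 333. Stack: [333]
LOAD_FAST a → push 40. Stack: [333, 40]
LOAD_CONST → push 1. Stack: [333, 40, 1]
BINARY_OP << → 40 << 1 = 80. Stack: [333, 80]
BINARY_OP % → 333 % 80 = 13. Stack: [13]
STORE_FAST s → s=13. Stack: []
LOAD_FAST_LOAD_FAST a,b → push 40,37. Stack: [40, 37]
COMPARE_OP bool(>=) → 40 vs 37 = True. Stack: [True]
POP_JUMP_IF_FALSE → pop True; no jump. Stack: []
LOAD_CONST → push 5. Stack: [5]
LOAD_FAST s → push 13. Stack: [5, 13]
BINARY_OP - → 5 - 13 = -8. Stack: [-8]
STORE_FAST v → v=-8. Stack: []
LOAD_CONST → push 13. Stack: [13]
STORE_FAST v → v=13. Stack: []
LOAD_FAST v → push 13. Stack: [13]
RETURN_VALUE → return 13.

13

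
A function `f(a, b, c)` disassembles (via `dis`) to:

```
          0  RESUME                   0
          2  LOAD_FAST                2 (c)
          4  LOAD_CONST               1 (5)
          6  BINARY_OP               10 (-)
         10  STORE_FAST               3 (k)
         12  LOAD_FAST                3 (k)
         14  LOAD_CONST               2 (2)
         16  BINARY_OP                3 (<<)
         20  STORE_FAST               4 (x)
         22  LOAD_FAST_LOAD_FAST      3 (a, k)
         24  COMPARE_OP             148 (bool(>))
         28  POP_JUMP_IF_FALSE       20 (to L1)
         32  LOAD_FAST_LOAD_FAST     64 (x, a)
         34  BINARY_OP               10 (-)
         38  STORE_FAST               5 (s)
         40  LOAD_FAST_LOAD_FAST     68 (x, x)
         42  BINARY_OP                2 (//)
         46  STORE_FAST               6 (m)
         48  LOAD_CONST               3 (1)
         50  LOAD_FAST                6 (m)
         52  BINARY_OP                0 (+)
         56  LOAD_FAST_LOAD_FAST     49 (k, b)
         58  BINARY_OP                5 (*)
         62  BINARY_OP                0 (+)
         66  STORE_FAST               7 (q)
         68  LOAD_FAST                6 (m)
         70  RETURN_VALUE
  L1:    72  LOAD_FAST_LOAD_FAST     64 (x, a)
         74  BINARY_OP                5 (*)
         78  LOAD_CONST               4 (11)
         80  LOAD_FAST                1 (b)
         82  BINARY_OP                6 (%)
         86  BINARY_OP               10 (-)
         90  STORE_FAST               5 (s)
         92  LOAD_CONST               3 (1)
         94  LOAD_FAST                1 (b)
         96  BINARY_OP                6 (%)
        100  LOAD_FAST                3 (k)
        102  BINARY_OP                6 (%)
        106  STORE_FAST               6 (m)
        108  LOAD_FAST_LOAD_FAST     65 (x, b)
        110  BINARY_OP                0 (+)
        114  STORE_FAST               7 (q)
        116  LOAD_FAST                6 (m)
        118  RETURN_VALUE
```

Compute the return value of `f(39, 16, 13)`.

LOAD_FAST c → push 13. Stack: [13]
LOAD_CONST → push 5. Stack: [13, 5]
BINARY_OP - → 13 - 5 = 8. Stack: [8]
STORE_FAST k → k=8. Stack: []
LOAD_FAST k → push 8. Stack: [8]
LOAD_CONST → push 2. Stack: [8, 2]
BINARY_OP << → 8 << 2 = 32. Stack: [32]
STORE_FAST x → x=32. Stack: []
LOAD_FAST_LOAD_FAST a,k → push 39,8. Stack: [39, 8]
COMPARE_OP bool(>) → 39 vs 8 = True. Stack: [True]
POP_JUMP_IF_FALSE → pop True; no jump. Stack: []
LOAD_FAST_LOAD_FAST x,a → push 32,39. Stack: [32, 39]
BINARY_OP - → 32 - 39 = -7. Stack: [-7]
STORE_FAST s → s=-7. Stack: []
LOAD_FAST_LOAD_FAST x,x → push 32,32. Stack: [32, 32]
BINARY_OP // → 32 // 32 = 1. Stack: [1]
STORE_FAST m → m=1. Stack: []
LOAD_CONST → push 1. Stack: [1]
LOAD_FAST m → push 1. Stack: [1, 1]
BINARY_OP + → 1 + 1 = 2. Stack: [2]
LOAD_FAST_LOAD_FAST k,b → push 8,16. Stack: [2, 8, 16]
BINARY_OP * → 8 * 16 = 128. Stack: [2, 128]
BINARY_OP + → 2 + 128 = 130. Stack: [130]
STORE_FAST q → q=130. Stack: []
LOAD_FAST m → push 1. Stack: [1]
RETURN_VALUE → return 1.

1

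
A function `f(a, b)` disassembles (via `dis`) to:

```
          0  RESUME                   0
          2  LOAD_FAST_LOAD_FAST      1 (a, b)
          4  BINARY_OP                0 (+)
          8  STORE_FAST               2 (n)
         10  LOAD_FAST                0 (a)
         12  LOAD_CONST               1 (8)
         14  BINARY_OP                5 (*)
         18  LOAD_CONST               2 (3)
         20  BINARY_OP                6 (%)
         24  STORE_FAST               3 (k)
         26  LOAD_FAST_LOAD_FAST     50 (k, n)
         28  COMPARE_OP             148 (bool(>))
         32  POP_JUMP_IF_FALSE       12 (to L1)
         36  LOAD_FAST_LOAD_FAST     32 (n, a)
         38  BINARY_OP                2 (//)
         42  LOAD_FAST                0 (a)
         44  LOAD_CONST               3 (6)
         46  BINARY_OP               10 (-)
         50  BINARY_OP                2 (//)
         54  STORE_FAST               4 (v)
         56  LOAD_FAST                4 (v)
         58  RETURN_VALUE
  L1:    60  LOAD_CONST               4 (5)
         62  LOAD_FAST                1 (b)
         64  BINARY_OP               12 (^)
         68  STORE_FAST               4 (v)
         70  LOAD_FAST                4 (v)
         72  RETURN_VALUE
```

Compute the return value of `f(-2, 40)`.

45

LOAD_FAST_LOAD_FAST a,b → push -2,40. Stack: [-2, 40]
BINARY_OP + → -2 + 40 = 38. Stack: [38]
STORE_FAST n → n=38. Stack: []
LOAD_FAST a → push -2. Stack: [-2]
LOAD_CONST → push 8. Stack: [-2, 8]
BINARY_OP * → -2 * 8 = -16. Stack: [-16]
LOAD_CONST → push 3. Stack: [-16, 3]
BINARY_OP % → -16 % 3 = 2. Stack: [2]
STORE_FAST k → k=2. Stack: []
LOAD_FAST_LOAD_FAST k,n → push 2,38. Stack: [2, 38]
COMPARE_OP bool(>) → 2 vs 38 = False. Stack: [False]
POP_JUMP_IF_FALSE → pop False; jump. Stack: []
LOAD_CONST → push 5. Stack: [5]
LOAD_FAST b → push 40. Stack: [5, 40]
BINARY_OP ^ → 5 ^ 40 = 45. Stack: [45]
STORE_FAST v → v=45. Stack: []
LOAD_FAST v → push 45. Stack: [45]
RETURN_VALUE → return 45.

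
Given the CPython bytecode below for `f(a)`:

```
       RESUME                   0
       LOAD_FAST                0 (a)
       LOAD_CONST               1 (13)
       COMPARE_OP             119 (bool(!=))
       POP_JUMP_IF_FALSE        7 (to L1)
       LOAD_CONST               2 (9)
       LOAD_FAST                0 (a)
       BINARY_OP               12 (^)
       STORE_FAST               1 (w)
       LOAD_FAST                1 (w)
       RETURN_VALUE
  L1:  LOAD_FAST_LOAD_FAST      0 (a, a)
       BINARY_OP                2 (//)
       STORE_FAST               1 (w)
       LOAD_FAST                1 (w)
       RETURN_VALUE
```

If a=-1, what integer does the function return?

LOAD_FAST a → push -1. Stack: [-1]
LOAD_CONST → push 13. Stack: [-1, 13]
COMPARE_OP bool(!=) → -1 vs 13 = True. Stack: [True]
POP_JUMP_IF_FALSE → pop True; no jump. Stack: []
LOAD_CONST → push 9. Stack: [9]
LOAD_FAST a → push -1. Stack: [9, -1]
BINARY_OP ^ → 9 ^ -1 = -10. Stack: [-10]
STORE_FAST w → w=-10. Stack: []
LOAD_FAST w → push -10. Stack: [-10]
RETURN_VALUE → return -10.

-10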